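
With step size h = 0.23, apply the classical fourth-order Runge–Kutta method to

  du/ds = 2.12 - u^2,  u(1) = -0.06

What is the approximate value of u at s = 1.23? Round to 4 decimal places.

RK4: k1 = f(s_n, u_n); k2 = f(s_n + h/2, u_n + (h/2)·k1); k3 = f(s_n + h/2, u_n + (h/2)·k2); k4 = f(s_n + h, u_n + h·k3); u_{n+1} = u_n + (h/6)·(k1 + 2k2 + 2k3 + k4).
s=1.000000, u=-0.060000:
  k1 = f(1.000000, -0.060000) = 2.116400
  k2 = f(1.115000, 0.183386) = 2.086370
  k3 = f(1.115000, 0.179933) = 2.087624
  k4 = f(1.230000, 0.420154) = 1.943471
  u ← -0.060000 + (0.23/6)·(k1 + 2k2 + 2k3 + k4) = 0.415635
u(1.23) ≈ 0.4156

0.4156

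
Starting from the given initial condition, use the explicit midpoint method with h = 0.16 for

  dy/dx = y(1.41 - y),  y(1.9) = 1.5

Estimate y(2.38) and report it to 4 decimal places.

1.4547

Midpoint: k1 = f(x_n, y_n); k2 = f(x_n + h/2, y_n + (h/2)·k1); y_{n+1} = y_n + h·k2.
x=1.900000, y=1.500000:
  k1 = f(1.900000, 1.500000) = -0.135000
  k2 = f(1.980000, 1.489200) = -0.117945
  y ← 1.500000 + 0.16·(-0.117945) = 1.481129
x=2.060000, y=1.481129:
  k1 = f(2.060000, 1.481129) = -0.105351
  k2 = f(2.140000, 1.472701) = -0.092339
  y ← 1.481129 + 0.16·(-0.092339) = 1.466355
x=2.220000, y=1.466355:
  k1 = f(2.220000, 1.466355) = -0.082636
  k2 = f(2.300000, 1.459744) = -0.072613
  y ← 1.466355 + 0.16·(-0.072613) = 1.454736
y(2.38) ≈ 1.4547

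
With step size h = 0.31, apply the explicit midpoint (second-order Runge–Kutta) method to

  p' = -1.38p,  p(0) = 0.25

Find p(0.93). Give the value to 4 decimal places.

0.0731

Midpoint: k1 = f(x_n, p_n); k2 = f(x_n + h/2, p_n + (h/2)·k1); p_{n+1} = p_n + h·k2.
x=0.000000, p=0.250000:
  k1 = f(0.000000, 0.250000) = -0.345000
  k2 = f(0.155000, 0.196525) = -0.271204
  p ← 0.250000 + 0.31·(-0.271204) = 0.165927
x=0.310000, p=0.165927:
  k1 = f(0.310000, 0.165927) = -0.228979
  k2 = f(0.465000, 0.130435) = -0.180000
  p ← 0.165927 + 0.31·(-0.180000) = 0.110127
x=0.620000, p=0.110127:
  k1 = f(0.620000, 0.110127) = -0.151975
  k2 = f(0.775000, 0.086570) = -0.119467
  p ← 0.110127 + 0.31·(-0.119467) = 0.073092
p(0.93) ≈ 0.0731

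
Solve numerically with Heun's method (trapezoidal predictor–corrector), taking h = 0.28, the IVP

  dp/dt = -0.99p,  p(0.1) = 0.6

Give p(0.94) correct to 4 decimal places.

Heun: k1 = f(t_n, p_n); k2 = f(t_n + h, p_n + h·k1); p_{n+1} = p_n + (h/2)·(k1 + k2).
t=0.100000, p=0.600000:
  k1 = f(0.100000, 0.600000) = -0.594000
  k2 = f(0.380000, 0.433680) = -0.429343
  p ← 0.600000 + (0.28/2)·(-0.594000 + (-0.429343)) = 0.456732
t=0.380000, p=0.456732:
  k1 = f(0.380000, 0.456732) = -0.452165
  k2 = f(0.660000, 0.330126) = -0.326825
  p ← 0.456732 + (0.28/2)·(-0.452165 + (-0.326825)) = 0.347673
t=0.660000, p=0.347673:
  k1 = f(0.660000, 0.347673) = -0.344197
  k2 = f(0.940000, 0.251298) = -0.248785
  p ← 0.347673 + (0.28/2)·(-0.344197 + (-0.248785)) = 0.264656
p(0.94) ≈ 0.2647

0.2647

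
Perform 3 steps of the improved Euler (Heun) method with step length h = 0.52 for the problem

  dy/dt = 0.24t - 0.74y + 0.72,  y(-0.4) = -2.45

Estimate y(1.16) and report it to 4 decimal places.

-0.0239

Heun: k1 = f(t_n, y_n); k2 = f(t_n + h, y_n + h·k1); y_{n+1} = y_n + (h/2)·(k1 + k2).
t=-0.400000, y=-2.450000:
  k1 = f(-0.400000, -2.450000) = 2.437000
  k2 = f(0.120000, -1.182760) = 1.624042
  y ← -2.450000 + (0.52/2)·(2.437000 + 1.624042) = -1.394129
t=0.120000, y=-1.394129:
  k1 = f(0.120000, -1.394129) = 1.780455
  k2 = f(0.640000, -0.468292) = 1.220136
  y ← -1.394129 + (0.52/2)·(1.780455 + 1.220136) = -0.613975
t=0.640000, y=-0.613975:
  k1 = f(0.640000, -0.613975) = 1.327942
  k2 = f(1.160000, 0.076554) = 0.941750
  y ← -0.613975 + (0.52/2)·(1.327942 + 0.941750) = -0.023855
y(1.16) ≈ -0.0239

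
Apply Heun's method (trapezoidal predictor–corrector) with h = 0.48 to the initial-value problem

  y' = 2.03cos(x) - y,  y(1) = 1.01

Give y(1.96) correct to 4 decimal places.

Heun: k1 = f(x_n, y_n); k2 = f(x_n + h, y_n + h·k1); y_{n+1} = y_n + (h/2)·(k1 + k2).
x=1.000000, y=1.010000:
  k1 = f(1.000000, 1.010000) = 0.086814
  k2 = f(1.480000, 1.051671) = -0.867607
  y ← 1.010000 + (0.48/2)·(0.086814 + (-0.867607)) = 0.822610
x=1.480000, y=0.822610:
  k1 = f(1.480000, 0.822610) = -0.638546
  k2 = f(1.960000, 0.516107) = -1.286394
  y ← 0.822610 + (0.48/2)·(-0.638546 + (-1.286394)) = 0.360624
y(1.96) ≈ 0.3606

0.3606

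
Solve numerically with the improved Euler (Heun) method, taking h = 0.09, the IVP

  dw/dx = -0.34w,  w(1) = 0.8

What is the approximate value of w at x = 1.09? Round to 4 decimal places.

Heun: k1 = f(x_n, w_n); k2 = f(x_n + h, w_n + h·k1); w_{n+1} = w_n + (h/2)·(k1 + k2).
x=1.000000, w=0.800000:
  k1 = f(1.000000, 0.800000) = -0.272000
  k2 = f(1.090000, 0.775520) = -0.263677
  w ← 0.800000 + (0.09/2)·(-0.272000 + (-0.263677)) = 0.775895
w(1.09) ≈ 0.7759

0.7759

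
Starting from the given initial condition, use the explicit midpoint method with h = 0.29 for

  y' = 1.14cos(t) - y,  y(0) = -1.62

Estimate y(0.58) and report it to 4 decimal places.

-0.4524

Midpoint: k1 = f(t_n, y_n); k2 = f(t_n + h/2, y_n + (h/2)·k1); y_{n+1} = y_n + h·k2.
t=0.000000, y=-1.620000:
  k1 = f(0.000000, -1.620000) = 2.760000
  k2 = f(0.145000, -1.219800) = 2.347837
  y ← -1.620000 + 0.29·2.347837 = -0.939127
t=0.290000, y=-0.939127:
  k1 = f(0.290000, -0.939127) = 2.031525
  k2 = f(0.435000, -0.644556) = 1.678388
  y ← -0.939127 + 0.29·1.678388 = -0.452395
y(0.58) ≈ -0.4524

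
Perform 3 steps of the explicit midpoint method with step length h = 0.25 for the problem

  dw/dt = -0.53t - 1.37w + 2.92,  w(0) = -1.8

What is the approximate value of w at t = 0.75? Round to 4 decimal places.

Midpoint: k1 = f(t_n, w_n); k2 = f(t_n + h/2, w_n + (h/2)·k1); w_{n+1} = w_n + h·k2.
t=0.000000, w=-1.800000:
  k1 = f(0.000000, -1.800000) = 5.386000
  k2 = f(0.125000, -1.126750) = 4.397398
  w ← -1.800000 + 0.25·4.397398 = -0.700651
t=0.250000, w=-0.700651:
  k1 = f(0.250000, -0.700651) = 3.747391
  k2 = f(0.375000, -0.232227) = 3.039401
  w ← -0.700651 + 0.25·3.039401 = 0.059200
t=0.500000, w=0.059200:
  k1 = f(0.500000, 0.059200) = 2.573897
  k2 = f(0.625000, 0.380937) = 2.066867
  w ← 0.059200 + 0.25·2.066867 = 0.575916
w(0.75) ≈ 0.5759

0.5759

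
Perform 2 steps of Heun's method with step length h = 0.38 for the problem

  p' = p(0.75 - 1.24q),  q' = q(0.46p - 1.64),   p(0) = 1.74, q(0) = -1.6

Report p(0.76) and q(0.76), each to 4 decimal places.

9.7101, -1.9396

Heun on (p,q): k1 = f(t_n, state_n); k2 = f(t_n + h, state_n + h·k1); state_{n+1} = state_n + (h/2)·(k1 + k2).
0.000000: (1.740000, -1.600000)
  k1 = (4.757160, 1.343360)
  predictor → (3.547721, -1.089523)
  k2 = (7.453793, 0.008769)
  → (4.060081, -1.343095)
0.380000: (4.060081, -1.343095)
  k1 = (9.806876, -0.305739)
  predictor → (7.786694, -1.459276)
  k2 = (19.930061, -2.833738)
  → (9.710099, -1.939596)
(p(0.76), q(0.76)) ≈ (9.7101, -1.9396)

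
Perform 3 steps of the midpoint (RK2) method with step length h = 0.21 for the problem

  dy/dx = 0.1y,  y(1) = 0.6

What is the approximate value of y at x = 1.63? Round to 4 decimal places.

0.6390

Midpoint: k1 = f(x_n, y_n); k2 = f(x_n + h/2, y_n + (h/2)·k1); y_{n+1} = y_n + h·k2.
x=1.000000, y=0.600000:
  k1 = f(1.000000, 0.600000) = 0.060000
  k2 = f(1.105000, 0.606300) = 0.060630
  y ← 0.600000 + 0.21·0.060630 = 0.612732
x=1.210000, y=0.612732:
  k1 = f(1.210000, 0.612732) = 0.061273
  k2 = f(1.315000, 0.619166) = 0.061917
  y ← 0.612732 + 0.21·0.061917 = 0.625735
x=1.420000, y=0.625735:
  k1 = f(1.420000, 0.625735) = 0.062573
  k2 = f(1.525000, 0.632305) = 0.063231
  y ← 0.625735 + 0.21·0.063231 = 0.639013
y(1.63) ≈ 0.6390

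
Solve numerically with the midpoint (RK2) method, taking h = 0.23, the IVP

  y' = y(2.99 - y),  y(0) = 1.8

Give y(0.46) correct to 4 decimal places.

2.5543

Midpoint: k1 = f(s_n, y_n); k2 = f(s_n + h/2, y_n + (h/2)·k1); y_{n+1} = y_n + h·k2.
s=0.000000, y=1.800000:
  k1 = f(0.000000, 1.800000) = 2.142000
  k2 = f(0.115000, 2.046330) = 1.931060
  y ← 1.800000 + 0.23·1.931060 = 2.244144
s=0.230000, y=2.244144:
  k1 = f(0.230000, 2.244144) = 1.673808
  k2 = f(0.345000, 2.436632) = 1.348354
  y ← 2.244144 + 0.23·1.348354 = 2.554265
y(0.46) ≈ 2.5543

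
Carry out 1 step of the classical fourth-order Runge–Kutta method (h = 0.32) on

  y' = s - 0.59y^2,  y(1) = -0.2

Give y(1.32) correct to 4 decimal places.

0.1689

RK4: k1 = f(s_n, y_n); k2 = f(s_n + h/2, y_n + (h/2)·k1); k3 = f(s_n + h/2, y_n + (h/2)·k2); k4 = f(s_n + h, y_n + h·k3); y_{n+1} = y_n + (h/6)·(k1 + 2k2 + 2k3 + k4).
s=1.000000, y=-0.200000:
  k1 = f(1.000000, -0.200000) = 0.976400
  k2 = f(1.160000, -0.043776) = 1.158869
  k3 = f(1.160000, -0.014581) = 1.159875
  k4 = f(1.320000, 0.171160) = 1.302716
  y ← -0.200000 + (0.32/6)·(k1 + 2k2 + 2k3 + k4) = 0.168886
y(1.32) ≈ 0.1689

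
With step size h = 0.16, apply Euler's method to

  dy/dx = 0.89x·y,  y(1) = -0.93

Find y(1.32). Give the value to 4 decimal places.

Euler: y_{n+1} = y_n + h·f(x_n, y_n).
x=1.000000, y=-0.930000: f=-0.827700 → y ← -0.930000 + 0.16·(-0.827700) = -1.062432
x=1.160000, y=-1.062432: f=-1.096855 → y ← -1.062432 + 0.16·(-1.096855) = -1.237929
y(1.32) ≈ -1.2379

-1.2379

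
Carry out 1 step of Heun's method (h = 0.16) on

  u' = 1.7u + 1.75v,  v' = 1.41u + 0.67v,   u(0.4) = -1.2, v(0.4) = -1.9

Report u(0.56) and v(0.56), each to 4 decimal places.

-2.2416, -2.4967

Heun on (u,v): k1 = f(x_n, state_n); k2 = f(x_n + h, state_n + h·k1); state_{n+1} = state_n + (h/2)·(k1 + k2).
0.400000: (-1.200000, -1.900000)
  k1 = (-5.365000, -2.965000)
  predictor → (-2.058400, -2.374400)
  k2 = (-7.654480, -4.493192)
  → (-2.241558, -2.496655)
(u(0.56), v(0.56)) ≈ (-2.2416, -2.4967)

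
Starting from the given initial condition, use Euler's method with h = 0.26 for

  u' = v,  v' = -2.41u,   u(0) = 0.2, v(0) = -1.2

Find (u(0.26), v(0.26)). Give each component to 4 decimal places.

Euler on (u,v): u_{n+1} = u_n + h·u', v_{n+1} = v_n + h·v'.
0.000000: (0.200000, -1.200000); f=(-1.200000, -0.482000) → (-0.112000, -1.325320)
(u(0.26), v(0.26)) ≈ (-0.1120, -1.3253)

-0.1120, -1.3253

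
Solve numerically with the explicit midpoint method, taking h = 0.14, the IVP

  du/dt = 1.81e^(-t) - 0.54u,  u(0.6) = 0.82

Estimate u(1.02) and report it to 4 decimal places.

0.9550

Midpoint: k1 = f(t_n, u_n); k2 = f(t_n + h/2, u_n + (h/2)·k1); u_{n+1} = u_n + h·k2.
t=0.600000, u=0.820000:
  k1 = f(0.600000, 0.820000) = 0.550549
  k2 = f(0.670000, 0.858538) = 0.462582
  u ← 0.820000 + 0.14·0.462582 = 0.884761
t=0.740000, u=0.884761:
  k1 = f(0.740000, 0.884761) = 0.385805
  k2 = f(0.810000, 0.911768) = 0.312838
  u ← 0.884761 + 0.14·0.312838 = 0.928559
t=0.880000, u=0.928559:
  k1 = f(0.880000, 0.928559) = 0.249335
  k2 = f(0.950000, 0.946012) = 0.189155
  u ← 0.928559 + 0.14·0.189155 = 0.955040
u(1.02) ≈ 0.9550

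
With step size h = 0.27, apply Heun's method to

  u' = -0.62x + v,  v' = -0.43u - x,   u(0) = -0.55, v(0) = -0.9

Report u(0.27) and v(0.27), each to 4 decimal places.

Heun on (u,v): k1 = f(x_n, state_n); k2 = f(x_n + h, state_n + h·k1); state_{n+1} = state_n + (h/2)·(k1 + k2).
0.000000: (-0.550000, -0.900000)
  k1 = (-0.900000, 0.236500)
  predictor → (-0.793000, -0.836145)
  k2 = (-1.003545, 0.070990)
  → (-0.806979, -0.858489)
(u(0.27), v(0.27)) ≈ (-0.8070, -0.8585)

-0.8070, -0.8585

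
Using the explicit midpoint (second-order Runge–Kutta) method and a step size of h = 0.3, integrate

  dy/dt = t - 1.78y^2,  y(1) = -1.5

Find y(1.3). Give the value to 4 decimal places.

-3.1871

Midpoint: k1 = f(t_n, y_n); k2 = f(t_n + h/2, y_n + (h/2)·k1); y_{n+1} = y_n + h·k2.
t=1.000000, y=-1.500000:
  k1 = f(1.000000, -1.500000) = -3.005000
  k2 = f(1.150000, -1.950750) = -5.623658
  y ← -1.500000 + 0.3·(-5.623658) = -3.187097
y(1.3) ≈ -3.1871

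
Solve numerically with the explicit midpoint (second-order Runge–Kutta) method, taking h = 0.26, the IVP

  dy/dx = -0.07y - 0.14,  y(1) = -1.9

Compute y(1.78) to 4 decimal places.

-1.9053

Midpoint: k1 = f(x_n, y_n); k2 = f(x_n + h/2, y_n + (h/2)·k1); y_{n+1} = y_n + h·k2.
x=1.000000, y=-1.900000:
  k1 = f(1.000000, -1.900000) = -0.007000
  k2 = f(1.130000, -1.900910) = -0.006936
  y ← -1.900000 + 0.26·(-0.006936) = -1.901803
x=1.260000, y=-1.901803:
  k1 = f(1.260000, -1.901803) = -0.006874
  k2 = f(1.390000, -1.902697) = -0.006811
  y ← -1.901803 + 0.26·(-0.006811) = -1.903574
x=1.520000, y=-1.903574:
  k1 = f(1.520000, -1.903574) = -0.006750
  k2 = f(1.650000, -1.904452) = -0.006688
  y ← -1.903574 + 0.26·(-0.006688) = -1.905313
y(1.78) ≈ -1.9053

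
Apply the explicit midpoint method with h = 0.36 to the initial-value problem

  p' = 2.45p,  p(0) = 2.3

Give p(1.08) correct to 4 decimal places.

26.9375

Midpoint: k1 = f(x_n, p_n); k2 = f(x_n + h/2, p_n + (h/2)·k1); p_{n+1} = p_n + h·k2.
x=0.000000, p=2.300000:
  k1 = f(0.000000, 2.300000) = 5.635000
  k2 = f(0.180000, 3.314300) = 8.120035
  p ← 2.300000 + 0.36·8.120035 = 5.223213
x=0.360000, p=5.223213:
  k1 = f(0.360000, 5.223213) = 12.796871
  k2 = f(0.540000, 7.526649) = 18.440291
  p ← 5.223213 + 0.36·18.440291 = 11.861717
x=0.720000, p=11.861717:
  k1 = f(0.720000, 11.861717) = 29.061207
  k2 = f(0.900000, 17.092735) = 41.877200
  p ← 11.861717 + 0.36·41.877200 = 26.937509
p(1.08) ≈ 26.9375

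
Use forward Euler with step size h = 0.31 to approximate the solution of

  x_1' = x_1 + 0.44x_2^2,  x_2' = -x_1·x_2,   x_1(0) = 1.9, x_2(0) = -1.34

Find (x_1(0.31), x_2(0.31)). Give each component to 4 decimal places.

2.7339, -0.5507

Euler on (x_1,x_2): x_1_{n+1} = x_1_n + h·x_1', x_2_{n+1} = x_2_n + h·x_2'.
0.000000: (1.900000, -1.340000); f=(2.690064, 2.546000) → (2.733920, -0.550740)
(x_1(0.31), x_2(0.31)) ≈ (2.7339, -0.5507)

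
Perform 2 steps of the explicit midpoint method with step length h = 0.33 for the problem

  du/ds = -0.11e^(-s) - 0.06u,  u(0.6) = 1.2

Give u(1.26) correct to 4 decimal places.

Midpoint: k1 = f(s_n, u_n); k2 = f(s_n + h/2, u_n + (h/2)·k1); u_{n+1} = u_n + h·k2.
s=0.600000, u=1.200000:
  k1 = f(0.600000, 1.200000) = -0.132369
  k2 = f(0.765000, 1.178159) = -0.121876
  u ← 1.200000 + 0.33·(-0.121876) = 1.159781
s=0.930000, u=1.159781:
  k1 = f(0.930000, 1.159781) = -0.112988
  k2 = f(1.095000, 1.141138) = -0.105268
  u ← 1.159781 + 0.33·(-0.105268) = 1.125043
u(1.26) ≈ 1.1250

1.1250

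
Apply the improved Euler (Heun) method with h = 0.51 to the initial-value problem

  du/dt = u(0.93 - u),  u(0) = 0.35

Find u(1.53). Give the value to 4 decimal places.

0.6615

Heun: k1 = f(t_n, u_n); k2 = f(t_n + h, u_n + h·k1); u_{n+1} = u_n + (h/2)·(k1 + k2).
t=0.000000, u=0.350000:
  k1 = f(0.000000, 0.350000) = 0.203000
  k2 = f(0.510000, 0.453530) = 0.216093
  u ← 0.350000 + (0.51/2)·(0.203000 + 0.216093) = 0.456869
t=0.510000, u=0.456869:
  k1 = f(0.510000, 0.456869) = 0.216159
  k2 = f(1.020000, 0.567110) = 0.205799
  u ← 0.456869 + (0.51/2)·(0.216159 + 0.205799) = 0.564468
t=1.020000, u=0.564468:
  k1 = f(1.020000, 0.564468) = 0.206331
  k2 = f(1.530000, 0.669697) = 0.174324
  u ← 0.564468 + (0.51/2)·(0.206331 + 0.174324) = 0.661535
u(1.53) ≈ 0.6615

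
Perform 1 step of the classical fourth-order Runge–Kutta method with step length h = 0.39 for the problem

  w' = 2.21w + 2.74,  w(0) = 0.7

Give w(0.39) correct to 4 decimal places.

RK4: k1 = f(x_n, w_n); k2 = f(x_n + h/2, w_n + (h/2)·k1); k3 = f(x_n + h/2, w_n + (h/2)·k2); k4 = f(x_n + h, w_n + h·k3); w_{n+1} = w_n + (h/6)·(k1 + 2k2 + 2k3 + k4).
x=0.000000, w=0.700000:
  k1 = f(0.000000, 0.700000) = 4.287000
  k2 = f(0.195000, 1.535965) = 6.134483
  k3 = f(0.195000, 1.896224) = 6.930655
  k4 = f(0.390000, 3.402956) = 10.260532
  w ← 0.700000 + (0.39/6)·(k1 + 2k2 + 2k3 + k4) = 3.344058
w(0.39) ≈ 3.3441

3.3441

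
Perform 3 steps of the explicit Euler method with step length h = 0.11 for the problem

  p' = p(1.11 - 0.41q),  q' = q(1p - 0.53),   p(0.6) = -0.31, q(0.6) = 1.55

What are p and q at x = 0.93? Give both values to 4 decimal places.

Euler on (p,q): p_{n+1} = p_n + h·p', q_{n+1} = q_n + h·q'.
0.600000: (-0.310000, 1.550000); f=(-0.147095, -1.302000) → (-0.326180, 1.406780)
0.710000: (-0.326180, 1.406780); f=(-0.173926, -1.204458) → (-0.345312, 1.274290)
0.820000: (-0.345312, 1.274290); f=(-0.202885, -1.115401) → (-0.367630, 1.151596)
(p(0.93), q(0.93)) ≈ (-0.3676, 1.1516)

-0.3676, 1.1516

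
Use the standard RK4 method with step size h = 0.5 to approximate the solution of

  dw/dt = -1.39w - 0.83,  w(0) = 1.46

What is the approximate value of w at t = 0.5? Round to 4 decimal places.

0.4320

RK4: k1 = f(t_n, w_n); k2 = f(t_n + h/2, w_n + (h/2)·k1); k3 = f(t_n + h/2, w_n + (h/2)·k2); k4 = f(t_n + h, w_n + h·k3); w_{n+1} = w_n + (h/6)·(k1 + 2k2 + 2k3 + k4).
t=0.000000, w=1.460000:
  k1 = f(0.000000, 1.460000) = -2.859400
  k2 = f(0.250000, 0.745150) = -1.865758
  k3 = f(0.250000, 0.993560) = -2.211049
  k4 = f(0.500000, 0.354476) = -1.322721
  w ← 1.460000 + (0.5/6)·(k1 + 2k2 + 2k3 + k4) = 0.432022
w(0.5) ≈ 0.4320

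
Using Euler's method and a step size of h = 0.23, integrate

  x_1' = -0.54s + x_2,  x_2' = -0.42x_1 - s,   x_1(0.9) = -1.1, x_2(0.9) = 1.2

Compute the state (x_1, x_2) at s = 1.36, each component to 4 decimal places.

-0.8233, 0.9298

Euler on (x_1,x_2): x_1_{n+1} = x_1_n + h·x_1', x_2_{n+1} = x_2_n + h·x_2'.
0.900000: (-1.100000, 1.200000); f=(0.714000, -0.438000) → (-0.935780, 1.099260)
1.130000: (-0.935780, 1.099260); f=(0.489060, -0.736972) → (-0.823296, 0.929756)
(x_1(1.36), x_2(1.36)) ≈ (-0.8233, 0.9298)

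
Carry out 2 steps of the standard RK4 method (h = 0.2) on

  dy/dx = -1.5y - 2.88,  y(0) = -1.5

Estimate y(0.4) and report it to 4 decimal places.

-1.6895

RK4: k1 = f(x_n, y_n); k2 = f(x_n + h/2, y_n + (h/2)·k1); k3 = f(x_n + h/2, y_n + (h/2)·k2); k4 = f(x_n + h, y_n + h·k3); y_{n+1} = y_n + (h/6)·(k1 + 2k2 + 2k3 + k4).
x=0.000000, y=-1.500000:
  k1 = f(0.000000, -1.500000) = -0.630000
  k2 = f(0.100000, -1.563000) = -0.535500
  k3 = f(0.100000, -1.553550) = -0.549675
  k4 = f(0.200000, -1.609935) = -0.465098
  y ← -1.500000 + (0.2/6)·(k1 + 2k2 + 2k3 + k4) = -1.608848
x=0.200000, y=-1.608848:
  k1 = f(0.200000, -1.608848) = -0.466728
  k2 = f(0.300000, -1.655521) = -0.396718
  k3 = f(0.300000, -1.648520) = -0.407220
  k4 = f(0.400000, -1.690292) = -0.344562
  y ← -1.608848 + (0.2/6)·(k1 + 2k2 + 2k3 + k4) = -1.689487
y(0.4) ≈ -1.6895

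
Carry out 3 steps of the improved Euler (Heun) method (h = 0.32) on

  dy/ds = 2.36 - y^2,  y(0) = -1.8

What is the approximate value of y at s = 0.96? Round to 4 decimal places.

-15.6719

Heun: k1 = f(s_n, y_n); k2 = f(s_n + h, y_n + h·k1); y_{n+1} = y_n + (h/2)·(k1 + k2).
s=0.000000, y=-1.800000:
  k1 = f(0.000000, -1.800000) = -0.880000
  k2 = f(0.320000, -2.081600) = -1.973059
  y ← -1.800000 + (0.32/2)·(-0.880000 + (-1.973059)) = -2.256489
s=0.320000, y=-2.256489:
  k1 = f(0.320000, -2.256489) = -2.731744
  k2 = f(0.640000, -3.130648) = -7.440954
  y ← -2.256489 + (0.32/2)·(-2.731744 + (-7.440954)) = -3.884121
s=0.640000, y=-3.884121:
  k1 = f(0.640000, -3.884121) = -12.726397
  k2 = f(0.960000, -7.956568) = -60.946975
  y ← -3.884121 + (0.32/2)·(-12.726397 + (-60.946975)) = -15.671861
y(0.96) ≈ -15.6719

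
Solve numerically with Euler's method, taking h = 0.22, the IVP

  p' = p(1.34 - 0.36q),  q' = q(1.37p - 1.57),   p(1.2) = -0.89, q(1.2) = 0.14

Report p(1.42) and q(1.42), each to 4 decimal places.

Euler on (p,q): p_{n+1} = p_n + h·p', q_{n+1} = q_n + h·q'.
1.200000: (-0.890000, 0.140000); f=(-1.147744, -0.390502) → (-1.142504, 0.054090)
(p(1.42), q(1.42)) ≈ (-1.1425, 0.0541)

-1.1425, 0.0541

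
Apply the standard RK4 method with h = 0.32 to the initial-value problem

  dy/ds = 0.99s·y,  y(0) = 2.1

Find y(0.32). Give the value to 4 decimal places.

RK4: k1 = f(s_n, y_n); k2 = f(s_n + h/2, y_n + (h/2)·k1); k3 = f(s_n + h/2, y_n + (h/2)·k2); k4 = f(s_n + h, y_n + h·k3); y_{n+1} = y_n + (h/6)·(k1 + 2k2 + 2k3 + k4).
s=0.000000, y=2.100000:
  k1 = f(0.000000, 2.100000) = 0.000000
  k2 = f(0.160000, 2.100000) = 0.332640
  k3 = f(0.160000, 2.153222) = 0.341070
  k4 = f(0.320000, 2.209143) = 0.699856
  y ← 2.100000 + (0.32/6)·(k1 + 2k2 + 2k3 + k4) = 2.209188
y(0.32) ≈ 2.2092

2.2092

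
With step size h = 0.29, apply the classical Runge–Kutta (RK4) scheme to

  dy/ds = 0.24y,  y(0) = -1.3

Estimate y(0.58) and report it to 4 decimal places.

RK4: k1 = f(s_n, y_n); k2 = f(s_n + h/2, y_n + (h/2)·k1); k3 = f(s_n + h/2, y_n + (h/2)·k2); k4 = f(s_n + h, y_n + h·k3); y_{n+1} = y_n + (h/6)·(k1 + 2k2 + 2k3 + k4).
s=0.000000, y=-1.300000:
  k1 = f(0.000000, -1.300000) = -0.312000
  k2 = f(0.145000, -1.345240) = -0.322858
  k3 = f(0.145000, -1.346814) = -0.323235
  k4 = f(0.290000, -1.393738) = -0.334497
  y ← -1.300000 + (0.29/6)·(k1 + 2k2 + 2k3 + k4) = -1.393703
s=0.290000, y=-1.393703:
  k1 = f(0.290000, -1.393703) = -0.334489
  k2 = f(0.435000, -1.442204) = -0.346129
  k3 = f(0.435000, -1.443892) = -0.346534
  k4 = f(0.580000, -1.494198) = -0.358607
  y ← -1.393703 + (0.29/6)·(k1 + 2k2 + 2k3 + k4) = -1.494160
y(0.58) ≈ -1.4942

-1.4942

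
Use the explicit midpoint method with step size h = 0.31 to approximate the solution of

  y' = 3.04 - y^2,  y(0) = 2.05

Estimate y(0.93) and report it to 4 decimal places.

Midpoint: k1 = f(s_n, y_n); k2 = f(s_n + h/2, y_n + (h/2)·k1); y_{n+1} = y_n + h·k2.
s=0.000000, y=2.050000:
  k1 = f(0.000000, 2.050000) = -1.162500
  k2 = f(0.155000, 1.869812) = -0.456199
  y ← 2.050000 + 0.31·(-0.456199) = 1.908578
s=0.310000, y=1.908578:
  k1 = f(0.310000, 1.908578) = -0.602671
  k2 = f(0.465000, 1.815164) = -0.254821
  y ← 1.908578 + 0.31·(-0.254821) = 1.829584
s=0.620000, y=1.829584:
  k1 = f(0.620000, 1.829584) = -0.307377
  k2 = f(0.775000, 1.781940) = -0.135311
  y ← 1.829584 + 0.31·(-0.135311) = 1.787637
y(0.93) ≈ 1.7876

1.7876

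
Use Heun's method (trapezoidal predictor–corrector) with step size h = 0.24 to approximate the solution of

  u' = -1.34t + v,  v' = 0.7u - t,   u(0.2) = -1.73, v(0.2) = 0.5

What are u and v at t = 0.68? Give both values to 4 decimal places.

Heun on (u,v): k1 = f(t_n, state_n); k2 = f(t_n + h, state_n + h·k1); state_{n+1} = state_n + (h/2)·(k1 + k2).
0.200000: (-1.730000, 0.500000)
  k1 = (0.232000, -1.411000)
  predictor → (-1.674320, 0.161360)
  k2 = (-0.428240, -1.612024)
  → (-1.753549, 0.137237)
0.440000: (-1.753549, 0.137237)
  k1 = (-0.452363, -1.667484)
  predictor → (-1.862116, -0.262959)
  k2 = (-1.174159, -1.983481)
  → (-1.948731, -0.300879)
(u(0.68), v(0.68)) ≈ (-1.9487, -0.3009)

-1.9487, -0.3009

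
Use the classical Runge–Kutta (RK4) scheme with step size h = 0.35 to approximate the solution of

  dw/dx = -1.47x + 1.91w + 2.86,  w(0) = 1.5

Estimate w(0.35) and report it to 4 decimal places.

RK4: k1 = f(x_n, w_n); k2 = f(x_n + h/2, w_n + (h/2)·k1); k3 = f(x_n + h/2, w_n + (h/2)·k2); k4 = f(x_n + h, w_n + h·k3); w_{n+1} = w_n + (h/6)·(k1 + 2k2 + 2k3 + k4).
x=0.000000, w=1.500000:
  k1 = f(0.000000, 1.500000) = 5.725000
  k2 = f(0.175000, 2.501875) = 7.381331
  k3 = f(0.175000, 2.791733) = 7.934960
  k4 = f(0.350000, 4.277236) = 10.515021
  w ← 1.500000 + (0.35/6)·(k1 + 2k2 + 2k3 + k4) = 4.234235
w(0.35) ≈ 4.2342

4.2342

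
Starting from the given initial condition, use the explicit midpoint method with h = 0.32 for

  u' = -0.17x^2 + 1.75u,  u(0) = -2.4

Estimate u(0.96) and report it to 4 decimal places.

Midpoint: k1 = f(x_n, u_n); k2 = f(x_n + h/2, u_n + (h/2)·k1); u_{n+1} = u_n + h·k2.
x=0.000000, u=-2.400000:
  k1 = f(0.000000, -2.400000) = -4.200000
  k2 = f(0.160000, -3.072000) = -5.380352
  u ← -2.400000 + 0.32·(-5.380352) = -4.121713
x=0.320000, u=-4.121713:
  k1 = f(0.320000, -4.121713) = -7.230405
  k2 = f(0.480000, -5.278577) = -9.276679
  u ← -4.121713 + 0.32·(-9.276679) = -7.090250
x=0.640000, u=-7.090250:
  k1 = f(0.640000, -7.090250) = -12.477569
  k2 = f(0.800000, -9.086661) = -16.010456
  u ← -7.090250 + 0.32·(-16.010456) = -12.213596
u(0.96) ≈ -12.2136

-12.2136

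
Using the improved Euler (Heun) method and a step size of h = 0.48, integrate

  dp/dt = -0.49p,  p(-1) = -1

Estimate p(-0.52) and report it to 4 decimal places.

-0.7925

Heun: k1 = f(t_n, p_n); k2 = f(t_n + h, p_n + h·k1); p_{n+1} = p_n + (h/2)·(k1 + k2).
t=-1.000000, p=-1.000000:
  k1 = f(-1.000000, -1.000000) = 0.490000
  k2 = f(-0.520000, -0.764800) = 0.374752
  p ← -1.000000 + (0.48/2)·(0.490000 + 0.374752) = -0.792460
p(-0.52) ≈ -0.7925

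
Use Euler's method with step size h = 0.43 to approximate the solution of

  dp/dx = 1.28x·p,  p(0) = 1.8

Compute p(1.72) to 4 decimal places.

Euler: p_{n+1} = p_n + h·f(x_n, p_n).
x=0.000000, p=1.800000: f=0.000000 → p ← 1.800000 + 0.43·0.000000 = 1.800000
x=0.430000, p=1.800000: f=0.990720 → p ← 1.800000 + 0.43·0.990720 = 2.226010
x=0.860000, p=2.226010: f=2.450391 → p ← 2.226010 + 0.43·2.450391 = 3.279678
x=1.290000, p=3.279678: f=5.415404 → p ← 3.279678 + 0.43·5.415404 = 5.608302
p(1.72) ≈ 5.6083

5.6083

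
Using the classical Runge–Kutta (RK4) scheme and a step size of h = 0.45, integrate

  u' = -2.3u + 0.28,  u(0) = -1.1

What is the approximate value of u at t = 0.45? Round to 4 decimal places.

RK4: k1 = f(t_n, u_n); k2 = f(t_n + h/2, u_n + (h/2)·k1); k3 = f(t_n + h/2, u_n + (h/2)·k2); k4 = f(t_n + h, u_n + h·k3); u_{n+1} = u_n + (h/6)·(k1 + 2k2 + 2k3 + k4).
t=0.000000, u=-1.100000:
  k1 = f(0.000000, -1.100000) = 2.810000
  k2 = f(0.225000, -0.467750) = 1.355825
  k3 = f(0.225000, -0.794939) = 2.108361
  k4 = f(0.450000, -0.151238) = 0.627847
  u ← -1.100000 + (0.45/6)·(k1 + 2k2 + 2k3 + k4) = -0.322534
u(0.45) ≈ -0.3225

-0.3225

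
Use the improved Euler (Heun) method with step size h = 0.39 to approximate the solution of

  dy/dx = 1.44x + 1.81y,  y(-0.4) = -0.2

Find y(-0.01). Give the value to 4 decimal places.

-0.5854

Heun: k1 = f(x_n, y_n); k2 = f(x_n + h, y_n + h·k1); y_{n+1} = y_n + (h/2)·(k1 + k2).
x=-0.400000, y=-0.200000:
  k1 = f(-0.400000, -0.200000) = -0.938000
  k2 = f(-0.010000, -0.565820) = -1.038534
  y ← -0.200000 + (0.39/2)·(-0.938000 + (-1.038534)) = -0.585424
y(-0.01) ≈ -0.5854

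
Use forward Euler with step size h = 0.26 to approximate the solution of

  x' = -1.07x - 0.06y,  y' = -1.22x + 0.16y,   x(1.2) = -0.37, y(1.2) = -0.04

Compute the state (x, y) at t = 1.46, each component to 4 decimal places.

-0.2664, 0.0757

Euler on (x,y): x_{n+1} = x_n + h·x', y_{n+1} = y_n + h·y'.
1.200000: (-0.370000, -0.040000); f=(0.398300, 0.445000) → (-0.266442, 0.075700)
(x(1.46), y(1.46)) ≈ (-0.2664, 0.0757)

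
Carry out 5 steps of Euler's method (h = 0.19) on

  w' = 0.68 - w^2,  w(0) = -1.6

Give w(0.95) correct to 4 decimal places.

-13.0224

Euler: w_{n+1} = w_n + h·f(x_n, w_n).
x=0.000000, w=-1.600000: f=-1.880000 → w ← -1.600000 + 0.19·(-1.880000) = -1.957200
x=0.190000, w=-1.957200: f=-3.150632 → w ← -1.957200 + 0.19·(-3.150632) = -2.555820
x=0.380000, w=-2.555820: f=-5.852216 → w ← -2.555820 + 0.19·(-5.852216) = -3.667741
x=0.570000, w=-3.667741: f=-12.772325 → w ← -3.667741 + 0.19·(-12.772325) = -6.094483
x=0.760000, w=-6.094483: f=-36.462721 → w ← -6.094483 + 0.19·(-36.462721) = -13.022400
w(0.95) ≈ -13.0224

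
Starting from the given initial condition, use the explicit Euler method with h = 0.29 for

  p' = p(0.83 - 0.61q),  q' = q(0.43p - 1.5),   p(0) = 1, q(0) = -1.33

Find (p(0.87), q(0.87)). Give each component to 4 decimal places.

2.8209, -0.5656

Euler on (p,q): p_{n+1} = p_n + h·p', q_{n+1} = q_n + h·q'.
0.000000: (1.000000, -1.330000); f=(1.641300, 1.423100) → (1.475977, -0.917301)
0.290000: (1.475977, -0.917301); f=(2.050949, 0.793768) → (2.070752, -0.687108)
0.580000: (2.070752, -0.687108); f=(2.586651, 0.418845) → (2.820881, -0.565643)
(p(0.87), q(0.87)) ≈ (2.8209, -0.5656)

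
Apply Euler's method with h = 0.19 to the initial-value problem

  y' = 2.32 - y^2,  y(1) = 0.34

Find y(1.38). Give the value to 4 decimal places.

Euler: y_{n+1} = y_n + h·f(x_n, y_n).
x=1.000000, y=0.340000: f=2.204400 → y ← 0.340000 + 0.19·2.204400 = 0.758836
x=1.190000, y=0.758836: f=1.744168 → y ← 0.758836 + 0.19·1.744168 = 1.090228
y(1.38) ≈ 1.0902

1.0902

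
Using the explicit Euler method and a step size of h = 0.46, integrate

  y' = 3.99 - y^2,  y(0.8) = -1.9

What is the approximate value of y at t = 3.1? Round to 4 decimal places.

Euler: y_{n+1} = y_n + h·f(t_n, y_n).
t=0.800000, y=-1.900000: f=0.380000 → y ← -1.900000 + 0.46·0.380000 = -1.725200
t=1.260000, y=-1.725200: f=1.013685 → y ← -1.725200 + 0.46·1.013685 = -1.258905
t=1.720000, y=-1.258905: f=2.405158 → y ← -1.258905 + 0.46·2.405158 = -0.152532
t=2.180000, y=-0.152532: f=3.966734 → y ← -0.152532 + 0.46·3.966734 = 1.672166
t=2.640000, y=1.672166: f=1.193862 → y ← 1.672166 + 0.46·1.193862 = 2.221342
y(3.1) ≈ 2.2213

2.2213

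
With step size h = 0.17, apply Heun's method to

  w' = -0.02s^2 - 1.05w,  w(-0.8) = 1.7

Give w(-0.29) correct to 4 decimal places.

Heun: k1 = f(s_n, w_n); k2 = f(s_n + h, w_n + h·k1); w_{n+1} = w_n + (h/2)·(k1 + k2).
s=-0.800000, w=1.700000:
  k1 = f(-0.800000, 1.700000) = -1.797800
  k2 = f(-0.630000, 1.394374) = -1.472031
  w ← 1.700000 + (0.17/2)·(-1.797800 + (-1.472031)) = 1.422064
s=-0.630000, w=1.422064:
  k1 = f(-0.630000, 1.422064) = -1.501106
  k2 = f(-0.460000, 1.166876) = -1.229452
  w ← 1.422064 + (0.17/2)·(-1.501106 + (-1.229452)) = 1.189967
s=-0.460000, w=1.189967:
  k1 = f(-0.460000, 1.189967) = -1.253697
  k2 = f(-0.290000, 0.976838) = -1.027362
  w ← 1.189967 + (0.17/2)·(-1.253697 + (-1.027362)) = 0.996077
w(-0.29) ≈ 0.9961

0.9961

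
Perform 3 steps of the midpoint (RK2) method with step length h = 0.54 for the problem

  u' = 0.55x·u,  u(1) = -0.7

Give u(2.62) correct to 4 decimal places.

Midpoint: k1 = f(x_n, u_n); k2 = f(x_n + h/2, u_n + (h/2)·k1); u_{n+1} = u_n + h·k2.
x=1.000000, u=-0.700000:
  k1 = f(1.000000, -0.700000) = -0.385000
  k2 = f(1.270000, -0.803950) = -0.561559
  u ← -0.700000 + 0.54·(-0.561559) = -1.003242
x=1.540000, u=-1.003242:
  k1 = f(1.540000, -1.003242) = -0.849746
  k2 = f(1.810000, -1.232673) = -1.227126
  u ← -1.003242 + 0.54·(-1.227126) = -1.665890
x=2.080000, u=-1.665890:
  k1 = f(2.080000, -1.665890) = -1.905778
  k2 = f(2.350000, -2.180450) = -2.818232
  u ← -1.665890 + 0.54·(-2.818232) = -3.187735
u(2.62) ≈ -3.1877

-3.1877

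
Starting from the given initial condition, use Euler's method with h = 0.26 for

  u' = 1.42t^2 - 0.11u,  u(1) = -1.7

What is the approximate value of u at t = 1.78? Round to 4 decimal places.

Euler: u_{n+1} = u_n + h·f(t_n, u_n).
t=1.000000, u=-1.700000: f=1.607000 → u ← -1.700000 + 0.26·1.607000 = -1.282180
t=1.260000, u=-1.282180: f=2.395432 → u ← -1.282180 + 0.26·2.395432 = -0.659368
t=1.520000, u=-0.659368: f=3.353298 → u ← -0.659368 + 0.26·3.353298 = 0.212490
u(1.78) ≈ 0.2125

0.2125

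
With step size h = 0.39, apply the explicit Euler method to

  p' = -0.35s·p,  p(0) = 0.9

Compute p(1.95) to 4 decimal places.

0.5035

Euler: p_{n+1} = p_n + h·f(s_n, p_n).
s=0.000000, p=0.900000: f=0.000000 → p ← 0.900000 + 0.39·0.000000 = 0.900000
s=0.390000, p=0.900000: f=-0.122850 → p ← 0.900000 + 0.39·(-0.122850) = 0.852089
s=0.780000, p=0.852089: f=-0.232620 → p ← 0.852089 + 0.39·(-0.232620) = 0.761367
s=1.170000, p=0.761367: f=-0.311780 → p ← 0.761367 + 0.39·(-0.311780) = 0.639773
s=1.560000, p=0.639773: f=-0.349316 → p ← 0.639773 + 0.39·(-0.349316) = 0.503539
p(1.95) ≈ 0.5035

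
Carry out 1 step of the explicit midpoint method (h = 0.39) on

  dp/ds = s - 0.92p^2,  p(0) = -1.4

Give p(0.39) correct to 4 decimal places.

-2.4248

Midpoint: k1 = f(s_n, p_n); k2 = f(s_n + h/2, p_n + (h/2)·k1); p_{n+1} = p_n + h·k2.
s=0.000000, p=-1.400000:
  k1 = f(0.000000, -1.400000) = -1.803200
  k2 = f(0.195000, -1.751624) = -2.627732
  p ← -1.400000 + 0.39·(-2.627732) = -2.424815
p(0.39) ≈ -2.4248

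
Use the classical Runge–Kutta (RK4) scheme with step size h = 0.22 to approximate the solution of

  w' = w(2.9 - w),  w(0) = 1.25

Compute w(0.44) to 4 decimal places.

2.1190

RK4: k1 = f(x_n, w_n); k2 = f(x_n + h/2, w_n + (h/2)·k1); k3 = f(x_n + h/2, w_n + (h/2)·k2); k4 = f(x_n + h, w_n + h·k3); w_{n+1} = w_n + (h/6)·(k1 + 2k2 + 2k3 + k4).
x=0.000000, w=1.250000:
  k1 = f(0.000000, 1.250000) = 2.062500
  k2 = f(0.110000, 1.476875) = 2.101778
  k3 = f(0.110000, 1.481196) = 2.101527
  k4 = f(0.220000, 1.712336) = 2.033680
  w ← 1.250000 + (0.22/6)·(k1 + 2k2 + 2k3 + k4) = 1.708436
x=0.220000, w=1.708436:
  k1 = f(0.220000, 1.708436) = 2.035711
  k2 = f(0.330000, 1.932364) = 1.869825
  k3 = f(0.330000, 1.914116) = 1.887096
  k4 = f(0.440000, 2.123597) = 1.648767
  w ← 1.708436 + (0.22/6)·(k1 + 2k2 + 2k3 + k4) = 2.119041
w(0.44) ≈ 2.1190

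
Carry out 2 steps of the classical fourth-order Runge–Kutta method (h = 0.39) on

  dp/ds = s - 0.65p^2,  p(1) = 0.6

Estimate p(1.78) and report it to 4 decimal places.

1.2386

RK4: k1 = f(s_n, p_n); k2 = f(s_n + h/2, p_n + (h/2)·k1); k3 = f(s_n + h/2, p_n + (h/2)·k2); k4 = f(s_n + h, p_n + h·k3); p_{n+1} = p_n + (h/6)·(k1 + 2k2 + 2k3 + k4).
s=1.000000, p=0.600000:
  k1 = f(1.000000, 0.600000) = 0.766000
  k2 = f(1.195000, 0.749370) = 0.829989
  k3 = f(1.195000, 0.761848) = 0.817732
  k4 = f(1.390000, 0.918916) = 0.841136
  p ← 0.600000 + (0.39/6)·(k1 + 2k2 + 2k3 + k4) = 0.918668
s=1.390000, p=0.918668:
  k1 = f(1.390000, 0.918668) = 0.841432
  k2 = f(1.585000, 1.082747) = 0.822978
  k3 = f(1.585000, 1.079148) = 0.828035
  k4 = f(1.780000, 1.241601) = 0.777977
  p ← 0.918668 + (0.39/6)·(k1 + 2k2 + 2k3 + k4) = 1.238561
p(1.78) ≈ 1.2386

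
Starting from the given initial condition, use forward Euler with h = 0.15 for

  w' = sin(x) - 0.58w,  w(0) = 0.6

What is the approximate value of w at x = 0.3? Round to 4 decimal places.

Euler: w_{n+1} = w_n + h·f(x_n, w_n).
x=0.000000, w=0.600000: f=-0.348000 → w ← 0.600000 + 0.15·(-0.348000) = 0.547800
x=0.150000, w=0.547800: f=-0.168286 → w ← 0.547800 + 0.15·(-0.168286) = 0.522557
w(0.3) ≈ 0.5226

0.5226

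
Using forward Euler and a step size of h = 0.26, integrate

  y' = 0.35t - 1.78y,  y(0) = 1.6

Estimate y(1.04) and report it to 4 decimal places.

0.2365

Euler: y_{n+1} = y_n + h·f(t_n, y_n).
t=0.000000, y=1.600000: f=-2.848000 → y ← 1.600000 + 0.26·(-2.848000) = 0.859520
t=0.260000, y=0.859520: f=-1.438946 → y ← 0.859520 + 0.26·(-1.438946) = 0.485394
t=0.520000, y=0.485394: f=-0.682002 → y ← 0.485394 + 0.26·(-0.682002) = 0.308074
t=0.780000, y=0.308074: f=-0.275371 → y ← 0.308074 + 0.26·(-0.275371) = 0.236477
y(1.04) ≈ 0.2365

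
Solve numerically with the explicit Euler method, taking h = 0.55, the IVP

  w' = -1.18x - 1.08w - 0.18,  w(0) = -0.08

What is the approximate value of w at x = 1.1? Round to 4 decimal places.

-0.5093

Euler: w_{n+1} = w_n + h·f(x_n, w_n).
x=0.000000, w=-0.080000: f=-0.093600 → w ← -0.080000 + 0.55·(-0.093600) = -0.131480
x=0.550000, w=-0.131480: f=-0.687002 → w ← -0.131480 + 0.55·(-0.687002) = -0.509331
w(1.1) ≈ -0.5093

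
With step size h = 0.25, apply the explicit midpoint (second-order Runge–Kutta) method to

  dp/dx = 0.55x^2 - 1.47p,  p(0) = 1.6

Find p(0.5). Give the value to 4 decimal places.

0.8033

Midpoint: k1 = f(x_n, p_n); k2 = f(x_n + h/2, p_n + (h/2)·k1); p_{n+1} = p_n + h·k2.
x=0.000000, p=1.600000:
  k1 = f(0.000000, 1.600000) = -2.352000
  k2 = f(0.125000, 1.306000) = -1.911226
  p ← 1.600000 + 0.25·(-1.911226) = 1.122193
x=0.250000, p=1.122193:
  k1 = f(0.250000, 1.122193) = -1.615249
  k2 = f(0.375000, 0.920287) = -1.275479
  p ← 1.122193 + 0.25·(-1.275479) = 0.803324
p(0.5) ≈ 0.8033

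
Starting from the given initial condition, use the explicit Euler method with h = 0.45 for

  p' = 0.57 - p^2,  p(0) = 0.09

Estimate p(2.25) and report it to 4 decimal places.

0.7446

Euler: p_{n+1} = p_n + h·f(s_n, p_n).
s=0.000000, p=0.090000: f=0.561900 → p ← 0.090000 + 0.45·0.561900 = 0.342855
s=0.450000, p=0.342855: f=0.452450 → p ← 0.342855 + 0.45·0.452450 = 0.546458
s=0.900000, p=0.546458: f=0.271384 → p ← 0.546458 + 0.45·0.271384 = 0.668580
s=1.350000, p=0.668580: f=0.123000 → p ← 0.668580 + 0.45·0.123000 = 0.723931
s=1.800000, p=0.723931: f=0.045925 → p ← 0.723931 + 0.45·0.045925 = 0.744597
p(2.25) ≈ 0.7446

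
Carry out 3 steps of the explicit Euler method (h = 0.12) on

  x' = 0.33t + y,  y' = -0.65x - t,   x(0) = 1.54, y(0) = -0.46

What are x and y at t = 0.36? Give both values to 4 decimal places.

Euler on (x,y): x_{n+1} = x_n + h·x', y_{n+1} = y_n + h·y'.
0.000000: (1.540000, -0.460000); f=(-0.460000, -1.001000) → (1.484800, -0.580120)
0.120000: (1.484800, -0.580120); f=(-0.540520, -1.085120) → (1.419938, -0.710334)
0.240000: (1.419938, -0.710334); f=(-0.631134, -1.162959) → (1.344201, -0.849890)
(x(0.36), y(0.36)) ≈ (1.3442, -0.8499)

1.3442, -0.8499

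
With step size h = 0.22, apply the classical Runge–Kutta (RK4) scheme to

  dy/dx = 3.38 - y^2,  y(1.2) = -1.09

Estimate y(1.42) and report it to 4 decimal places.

RK4: k1 = f(x_n, y_n); k2 = f(x_n + h/2, y_n + (h/2)·k1); k3 = f(x_n + h/2, y_n + (h/2)·k2); k4 = f(x_n + h, y_n + h·k3); y_{n+1} = y_n + (h/6)·(k1 + 2k2 + 2k3 + k4).
x=1.200000, y=-1.090000:
  k1 = f(1.200000, -1.090000) = 2.191900
  k2 = f(1.310000, -0.848891) = 2.659384
  k3 = f(1.310000, -0.797468) = 2.744045
  k4 = f(1.420000, -0.486310) = 3.143503
  y ← -1.090000 + (0.22/6)·(k1 + 2k2 + 2k3 + k4) = -0.498117
y(1.42) ≈ -0.4981

-0.4981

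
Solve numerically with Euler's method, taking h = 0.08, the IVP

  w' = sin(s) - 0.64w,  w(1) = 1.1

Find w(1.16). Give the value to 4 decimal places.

1.1247

Euler: w_{n+1} = w_n + h·f(s_n, w_n).
s=1.000000, w=1.100000: f=0.137471 → w ← 1.100000 + 0.08·0.137471 = 1.110998
s=1.080000, w=1.110998: f=0.170919 → w ← 1.110998 + 0.08·0.170919 = 1.124671
w(1.16) ≈ 1.1247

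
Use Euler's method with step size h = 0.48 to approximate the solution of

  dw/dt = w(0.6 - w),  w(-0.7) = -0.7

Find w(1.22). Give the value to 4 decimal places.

-17.0683

Euler: w_{n+1} = w_n + h·f(t_n, w_n).
t=-0.700000, w=-0.700000: f=-0.910000 → w ← -0.700000 + 0.48·(-0.910000) = -1.136800
t=-0.220000, w=-1.136800: f=-1.974394 → w ← -1.136800 + 0.48·(-1.974394) = -2.084509
t=0.260000, w=-2.084509: f=-5.595884 → w ← -2.084509 + 0.48·(-5.595884) = -4.770534
t=0.740000, w=-4.770534: f=-25.620312 → w ← -4.770534 + 0.48·(-25.620312) = -17.068283
w(1.22) ≈ -17.0683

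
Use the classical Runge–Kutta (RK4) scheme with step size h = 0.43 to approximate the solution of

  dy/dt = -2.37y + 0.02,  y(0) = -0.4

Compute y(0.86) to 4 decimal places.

-0.0471

RK4: k1 = f(t_n, y_n); k2 = f(t_n + h/2, y_n + (h/2)·k1); k3 = f(t_n + h/2, y_n + (h/2)·k2); k4 = f(t_n + h, y_n + h·k3); y_{n+1} = y_n + (h/6)·(k1 + 2k2 + 2k3 + k4).
t=0.000000, y=-0.400000:
  k1 = f(0.000000, -0.400000) = 0.968000
  k2 = f(0.215000, -0.191880) = 0.474756
  k3 = f(0.215000, -0.297928) = 0.726088
  k4 = f(0.430000, -0.087782) = 0.228043
  y ← -0.400000 + (0.43/6)·(k1 + 2k2 + 2k3 + k4) = -0.142163
t=0.430000, y=-0.142163:
  k1 = f(0.430000, -0.142163) = 0.356925
  k2 = f(0.645000, -0.065424) = 0.175054
  k3 = f(0.645000, -0.104526) = 0.267727
  k4 = f(0.860000, -0.027040) = 0.084085
  y ← -0.142163 + (0.43/6)·(k1 + 2k2 + 2k3 + k4) = -0.047092
y(0.86) ≈ -0.0471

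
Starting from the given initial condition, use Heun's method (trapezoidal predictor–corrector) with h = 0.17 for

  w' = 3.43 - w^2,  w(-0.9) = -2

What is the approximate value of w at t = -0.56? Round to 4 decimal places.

Heun: k1 = f(t_n, w_n); k2 = f(t_n + h, w_n + h·k1); w_{n+1} = w_n + (h/2)·(k1 + k2).
t=-0.900000, w=-2.000000:
  k1 = f(-0.900000, -2.000000) = -0.570000
  k2 = f(-0.730000, -2.096900) = -0.966990
  w ← -2.000000 + (0.17/2)·(-0.570000 + (-0.966990)) = -2.130644
t=-0.730000, w=-2.130644:
  k1 = f(-0.730000, -2.130644) = -1.109644
  k2 = f(-0.560000, -2.319284) = -1.949077
  w ← -2.130644 + (0.17/2)·(-1.109644 + (-1.949077)) = -2.390635
w(-0.56) ≈ -2.3906

-2.3906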